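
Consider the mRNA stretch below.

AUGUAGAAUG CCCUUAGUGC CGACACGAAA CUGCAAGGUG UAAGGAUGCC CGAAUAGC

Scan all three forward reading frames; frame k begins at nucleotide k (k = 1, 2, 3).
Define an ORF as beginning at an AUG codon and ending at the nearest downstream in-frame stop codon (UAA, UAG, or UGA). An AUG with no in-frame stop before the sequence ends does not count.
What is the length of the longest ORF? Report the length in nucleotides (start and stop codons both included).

Frame 1: AUG UAG AAU GCC CUU AGU GCC GAC ACG AAA CUG CAA GGU GUA AGG AUG CCC GAA UAG — AUG at 1, stop UAG at 4 → 6 nt; AUG at 46, stop UAG at 55 → 12 nt.
Frame 2: UGU AGA AUG CCC UUA GUG CCG ACA CGA AAC UGC AAG GUG UAA GGA UGC CCG AAU AGC — AUG at 8, stop UAA at 41 → 36 nt.
Frame 3: GUA GAA UGC CCU UAG UGC CGA CAC GAA ACU GCA AGG UGU AAG GAU GCC CGA AUA — no AUG→stop ORF.
Longest: frame 2, positions 8–43, 36 nt = 12 codons = 11 aa. → 36 nucleotides.

36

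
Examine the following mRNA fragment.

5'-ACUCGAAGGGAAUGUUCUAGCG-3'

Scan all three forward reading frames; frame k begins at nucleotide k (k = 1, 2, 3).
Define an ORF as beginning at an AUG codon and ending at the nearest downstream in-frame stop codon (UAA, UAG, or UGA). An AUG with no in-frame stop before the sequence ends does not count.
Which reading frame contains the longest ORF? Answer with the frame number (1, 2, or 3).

3

Frame 1: ACU CGA AGG GAA UGU UCU AGC — no AUG→stop ORF.
Frame 2: CUC GAA GGG AAU GUU CUA GCG — no AUG→stop ORF.
Frame 3: UCG AAG GGA AUG UUC UAG — AUG at 12, stop UAG at 18 → 9 nt.
Longest ORF is 9 nt in frame 3 (positions 12–20).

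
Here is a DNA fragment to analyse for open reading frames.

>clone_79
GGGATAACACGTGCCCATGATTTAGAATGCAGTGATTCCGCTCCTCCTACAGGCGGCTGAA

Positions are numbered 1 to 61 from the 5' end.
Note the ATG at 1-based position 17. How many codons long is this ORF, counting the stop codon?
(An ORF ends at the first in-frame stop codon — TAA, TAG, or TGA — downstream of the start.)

3

Codons from position 17: ATG (17–19), ATT (20–22), TAG (23–25).
TAG is the first in-frame stop; that's 3 codons including the stop.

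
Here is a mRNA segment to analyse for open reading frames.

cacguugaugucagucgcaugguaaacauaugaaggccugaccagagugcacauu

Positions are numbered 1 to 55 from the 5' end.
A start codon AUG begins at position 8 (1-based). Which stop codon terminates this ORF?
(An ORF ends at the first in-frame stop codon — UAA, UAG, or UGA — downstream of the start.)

UAA

Codons from position 8: AUG (8–10), UCA (11–13), GUC (14–16), GCA (17–19), UGG (20–22), UAA (23–25).
The first in-frame stop codon is UAA.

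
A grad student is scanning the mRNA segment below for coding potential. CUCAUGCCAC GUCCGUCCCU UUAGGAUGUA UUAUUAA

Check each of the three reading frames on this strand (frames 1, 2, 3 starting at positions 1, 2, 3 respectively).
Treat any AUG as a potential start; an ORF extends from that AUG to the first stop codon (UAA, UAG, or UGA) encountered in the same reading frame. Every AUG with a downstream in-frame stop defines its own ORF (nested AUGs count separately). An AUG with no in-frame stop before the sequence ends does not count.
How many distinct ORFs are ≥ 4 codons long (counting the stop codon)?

2

Frame 1: CUC AUG CCA CGU CCG UCC CUU UAG GAU GUA UUA UUA — AUG at 4, stop UAG at 22 → 21 nt.
Frame 2: UCA UGC CAC GUC CGU CCC UUU AGG AUG UAU UAU UAA — AUG at 26, stop UAA at 35 → 12 nt.
Frame 3: CAU GCC ACG UCC GUC CCU UUA GGA UGU AUU AUU — no AUG→stop ORF.
ORFs ≥ 4 codons: frame 1 4–24 (7 codons), frame 2 26–37 (4 codons). Count = 2.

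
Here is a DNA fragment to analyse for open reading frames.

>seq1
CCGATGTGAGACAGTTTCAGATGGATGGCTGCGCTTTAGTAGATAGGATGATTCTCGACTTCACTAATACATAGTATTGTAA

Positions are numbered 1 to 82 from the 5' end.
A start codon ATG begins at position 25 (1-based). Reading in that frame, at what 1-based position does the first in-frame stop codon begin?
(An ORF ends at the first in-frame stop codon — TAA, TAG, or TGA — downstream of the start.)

Codons from position 25: ATG (25–27), GCT (28–30), GCG (31–33), CTT (34–36), TAG (37–39).
TAG is a stop codon; it begins at position 37.

37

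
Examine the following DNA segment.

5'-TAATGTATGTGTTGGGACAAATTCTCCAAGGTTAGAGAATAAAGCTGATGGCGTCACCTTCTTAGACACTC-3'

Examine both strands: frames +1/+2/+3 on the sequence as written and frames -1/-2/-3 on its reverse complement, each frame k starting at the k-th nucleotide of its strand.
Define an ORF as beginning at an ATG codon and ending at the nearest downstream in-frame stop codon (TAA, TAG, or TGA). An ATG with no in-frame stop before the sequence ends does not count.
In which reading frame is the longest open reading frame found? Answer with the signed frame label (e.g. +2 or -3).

+1

Reverse complement (5'→3'): GAGTGTCTAAGAAGGTGACGCCATCAGCTTTATTCTCTAACCTTGGAGAATTTGTCCCAACACATACATTA
Frame +1: TAA TGT ATG TGT TGG GAC AAA TTC TCC AAG GTT AGA GAA TAA AGC TGA TGG CGT CAC CTT CTT AGA CAC — ATG at 7, stop TAA at 40 → 36 nt.
Frame +2: AAT GTA TGT GTT GGG ACA AAT TCT CCA AGG TTA GAG AAT AAA GCT GAT GGC GTC ACC TTC TTA GAC ACT — no ATG→stop ORF.
Frame +3: ATG TAT GTG TTG GGA CAA ATT CTC CAA GGT TAG AGA ATA AAG CTG ATG GCG TCA CCT TCT TAG ACA CTC — ATG at 3, stop TAG at 33 → 33 nt; ATG at 48, stop TAG at 63 → 18 nt.
Frame -1: GAG TGT CTA AGA AGG TGA CGC CAT CAG CTT TAT TCT CTA ACC TTG GAG AAT TTG TCC CAA CAC ATA CAT — no ATG→stop ORF.
Frame -2: AGT GTC TAA GAA GGT GAC GCC ATC AGC TTT ATT CTC TAA CCT TGG AGA ATT TGT CCC AAC ACA TAC ATT — no ATG→stop ORF.
Frame -3: GTG TCT AAG AAG GTG ACG CCA TCA GCT TTA TTC TCT AAC CTT GGA GAA TTT GTC CCA ACA CAT ACA TTA — no ATG→stop ORF.
Longest ORF is 36 nt in frame +1 (positions 7–42).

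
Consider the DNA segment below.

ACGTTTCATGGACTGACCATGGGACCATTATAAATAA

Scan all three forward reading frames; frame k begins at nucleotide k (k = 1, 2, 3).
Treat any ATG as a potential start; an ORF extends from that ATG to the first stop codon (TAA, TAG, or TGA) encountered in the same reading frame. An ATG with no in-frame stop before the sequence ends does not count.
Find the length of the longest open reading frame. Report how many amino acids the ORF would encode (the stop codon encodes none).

Frame 1: ACG TTT CAT GGA CTG ACC ATG GGA CCA TTA TAA ATA — ATG at 19, stop TAA at 31 → 15 nt.
Frame 2: CGT TTC ATG GAC TGA CCA TGG GAC CAT TAT AAA TAA — ATG at 8, stop TGA at 14 → 9 nt.
Frame 3: GTT TCA TGG ACT GAC CAT GGG ACC ATT ATA AAT — no ATG→stop ORF.
Longest: frame 1, positions 19–33, 15 nt = 5 codons = 4 aa. → 4 amino acids.

4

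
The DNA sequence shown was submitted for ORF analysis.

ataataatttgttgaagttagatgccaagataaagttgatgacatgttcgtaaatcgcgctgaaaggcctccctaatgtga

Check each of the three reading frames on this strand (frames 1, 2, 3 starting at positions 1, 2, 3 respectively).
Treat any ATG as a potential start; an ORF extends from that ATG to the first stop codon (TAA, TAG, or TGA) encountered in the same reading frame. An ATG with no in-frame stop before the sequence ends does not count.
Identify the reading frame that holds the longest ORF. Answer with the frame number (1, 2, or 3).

Frame 1: ATA ATA ATT TGT TGA AGT TAG ATG CCA AGA TAA AGT TGA TGA CAT GTT CGT AAA TCG CGC TGA AAG GCC TCC CTA ATG TGA — ATG at 22, stop TAA at 31 → 12 nt; ATG at 76, stop TGA at 79 → 6 nt.
Frame 2: TAA TAA TTT GTT GAA GTT AGA TGC CAA GAT AAA GTT GAT GAC ATG TTC GTA AAT CGC GCT GAA AGG CCT CCC TAA TGT — ATG at 44, stop TAA at 74 → 33 nt.
Frame 3: AAT AAT TTG TTG AAG TTA GAT GCC AAG ATA AAG TTG ATG ACA TGT TCG TAA ATC GCG CTG AAA GGC CTC CCT AAT GTG — ATG at 39, stop TAA at 51 → 15 nt.
Longest ORF is 33 nt in frame 2 (positions 44–76).

2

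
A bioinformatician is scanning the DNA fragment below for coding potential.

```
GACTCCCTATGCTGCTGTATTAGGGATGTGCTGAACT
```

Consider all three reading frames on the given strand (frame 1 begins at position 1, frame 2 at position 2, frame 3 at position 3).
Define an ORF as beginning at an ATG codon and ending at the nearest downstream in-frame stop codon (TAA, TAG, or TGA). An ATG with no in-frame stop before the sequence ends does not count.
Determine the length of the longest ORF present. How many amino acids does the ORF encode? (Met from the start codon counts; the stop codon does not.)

Frame 1: GAC TCC CTA TGC TGC TGT ATT AGG GAT GTG CTG AAC — no ATG→stop ORF.
Frame 2: ACT CCC TAT GCT GCT GTA TTA GGG ATG TGC TGA ACT — ATG at 26, stop TGA at 32 → 9 nt.
Frame 3: CTC CCT ATG CTG CTG TAT TAG GGA TGT GCT GAA — ATG at 9, stop TAG at 21 → 15 nt.
Longest: frame 3, positions 9–23, 15 nt = 5 codons = 4 aa. → 4 amino acids.

4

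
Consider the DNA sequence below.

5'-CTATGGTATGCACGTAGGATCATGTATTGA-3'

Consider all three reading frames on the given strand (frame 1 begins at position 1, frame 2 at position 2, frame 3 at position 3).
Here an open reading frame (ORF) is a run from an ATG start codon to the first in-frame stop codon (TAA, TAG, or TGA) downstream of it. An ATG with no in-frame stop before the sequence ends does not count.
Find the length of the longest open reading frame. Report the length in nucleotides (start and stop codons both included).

Frame 1: CTA TGG TAT GCA CGT AGG ATC ATG TAT TGA — ATG at 22, stop TGA at 28 → 9 nt.
Frame 2: TAT GGT ATG CAC GTA GGA TCA TGT ATT — no ATG→stop ORF.
Frame 3: ATG GTA TGC ACG TAG GAT CAT GTA TTG — ATG at 3, stop TAG at 15 → 15 nt.
Longest: frame 3, positions 3–17, 15 nt = 5 codons = 4 aa. → 15 nucleotides.

15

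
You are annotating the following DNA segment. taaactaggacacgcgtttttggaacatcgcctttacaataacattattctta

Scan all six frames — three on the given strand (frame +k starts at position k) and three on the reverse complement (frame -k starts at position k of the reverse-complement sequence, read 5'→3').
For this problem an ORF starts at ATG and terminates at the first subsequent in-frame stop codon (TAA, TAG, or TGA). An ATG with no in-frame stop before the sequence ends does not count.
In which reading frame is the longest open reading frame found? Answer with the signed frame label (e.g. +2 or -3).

-2

Reverse complement (5'→3'): TAAGAATAATGTTATTGTAAAGGCGATGTTCCAAAAACGCGTGTCCTAGTTTA
Frame +1: TAA ACT AGG ACA CGC GTT TTT GGA ACA TCG CCT TTA CAA TAA CAT TAT TCT — no ATG→stop ORF.
Frame +2: AAA CTA GGA CAC GCG TTT TTG GAA CAT CGC CTT TAC AAT AAC ATT ATT CTT — no ATG→stop ORF.
Frame +3: AAC TAG GAC ACG CGT TTT TGG AAC ATC GCC TTT ACA ATA ACA TTA TTC TTA — no ATG→stop ORF.
Frame -1: TAA GAA TAA TGT TAT TGT AAA GGC GAT GTT CCA AAA ACG CGT GTC CTA GTT — no ATG→stop ORF.
Frame -2: AAG AAT AAT GTT ATT GTA AAG GCG ATG TTC CAA AAA CGC GTG TCC TAG TTT — ATG at 26, stop TAG at 47 → 24 nt.
Frame -3: AGA ATA ATG TTA TTG TAA AGG CGA TGT TCC AAA AAC GCG TGT CCT AGT TTA — ATG at 9, stop TAA at 18 → 12 nt.
Longest ORF is 24 nt in frame -2 (positions 26–49).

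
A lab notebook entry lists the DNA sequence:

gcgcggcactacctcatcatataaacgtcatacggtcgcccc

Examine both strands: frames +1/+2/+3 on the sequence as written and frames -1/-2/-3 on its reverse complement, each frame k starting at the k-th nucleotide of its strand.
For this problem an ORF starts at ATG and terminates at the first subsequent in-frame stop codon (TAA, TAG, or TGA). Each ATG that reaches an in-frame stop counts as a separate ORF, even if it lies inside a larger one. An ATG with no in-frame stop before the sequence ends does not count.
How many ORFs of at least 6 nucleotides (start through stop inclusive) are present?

Reverse complement (5'→3'): GGGGCGACCGTATGACGTTTATATGATGAGGTAGTGCCGCGC
Frame +1: GCG CGG CAC TAC CTC ATC ATA TAA ACG TCA TAC GGT CGC CCC — no ATG→stop ORF.
Frame +2: CGC GGC ACT ACC TCA TCA TAT AAA CGT CAT ACG GTC GCC — no ATG→stop ORF.
Frame +3: GCG GCA CTA CCT CAT CAT ATA AAC GTC ATA CGG TCG CCC — no ATG→stop ORF.
Frame -1: GGG GCG ACC GTA TGA CGT TTA TAT GAT GAG GTA GTG CCG CGC — no ATG→stop ORF.
Frame -2: GGG CGA CCG TAT GAC GTT TAT ATG ATG AGG TAG TGC CGC — ATG at 23, stop TAG at 32 → 12 nt; ATG at 26, stop TAG at 32 → 9 nt.
Frame -3: GGC GAC CGT ATG ACG TTT ATA TGA TGA GGT AGT GCC GCG — ATG at 12, stop TGA at 24 → 15 nt.
ORFs ≥ 6 nucleotides: frame -2 23–34 (12 nucleotides), frame -2 26–34 (9 nucleotides), frame -3 12–26 (15 nucleotides). Count = 3.

3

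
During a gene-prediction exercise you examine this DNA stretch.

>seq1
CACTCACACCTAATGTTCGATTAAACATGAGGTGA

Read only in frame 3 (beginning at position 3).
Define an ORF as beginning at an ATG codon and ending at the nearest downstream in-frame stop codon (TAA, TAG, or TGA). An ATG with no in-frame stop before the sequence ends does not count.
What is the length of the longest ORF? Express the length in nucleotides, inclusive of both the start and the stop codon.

9

Frame 3: CTC ACA CCT AAT GTT CGA TTA AAC ATG AGG TGA — ATG at 27, stop TGA at 33 → 9 nt.
Longest: frame 3, positions 27–35, 9 nt = 3 codons = 2 aa. → 9 nucleotides.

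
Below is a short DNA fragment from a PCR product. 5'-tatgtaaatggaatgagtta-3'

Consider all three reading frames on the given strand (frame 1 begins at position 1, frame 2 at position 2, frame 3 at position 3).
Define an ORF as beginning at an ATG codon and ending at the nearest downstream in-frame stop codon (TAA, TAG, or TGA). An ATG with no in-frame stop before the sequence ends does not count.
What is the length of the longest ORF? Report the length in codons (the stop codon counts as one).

3

Frame 1: TAT GTA AAT GGA ATG AGT — no ATG→stop ORF.
Frame 2: ATG TAA ATG GAA TGA GTT — ATG at 2, stop TAA at 5 → 6 nt; ATG at 8, stop TGA at 14 → 9 nt.
Frame 3: TGT AAA TGG AAT GAG TTA — no ATG→stop ORF.
Longest: frame 2, positions 8–16, 9 nt = 3 codons = 2 aa. → 3 codons.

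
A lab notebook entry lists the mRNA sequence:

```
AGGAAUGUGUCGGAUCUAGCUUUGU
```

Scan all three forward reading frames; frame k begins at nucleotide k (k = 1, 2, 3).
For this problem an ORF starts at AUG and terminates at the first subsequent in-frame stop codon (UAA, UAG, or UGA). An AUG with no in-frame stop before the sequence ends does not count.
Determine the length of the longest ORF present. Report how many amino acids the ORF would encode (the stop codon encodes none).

Frame 1: AGG AAU GUG UCG GAU CUA GCU UUG — no AUG→stop ORF.
Frame 2: GGA AUG UGU CGG AUC UAG CUU UGU — AUG at 5, stop UAG at 17 → 15 nt.
Frame 3: GAA UGU GUC GGA UCU AGC UUU — no AUG→stop ORF.
Longest: frame 2, positions 5–19, 15 nt = 5 codons = 4 aa. → 4 amino acids.

4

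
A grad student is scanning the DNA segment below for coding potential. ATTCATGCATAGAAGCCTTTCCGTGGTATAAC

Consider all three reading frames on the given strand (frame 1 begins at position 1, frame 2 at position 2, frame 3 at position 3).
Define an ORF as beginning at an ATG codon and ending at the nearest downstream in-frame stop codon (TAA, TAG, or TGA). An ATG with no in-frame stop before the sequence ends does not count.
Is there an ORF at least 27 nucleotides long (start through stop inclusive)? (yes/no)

Frame 1: ATT CAT GCA TAG AAG CCT TTC CGT GGT ATA — no ATG→stop ORF.
Frame 2: TTC ATG CAT AGA AGC CTT TCC GTG GTA TAA — ATG at 5, stop TAA at 29 → 27 nt.
Frame 3: TCA TGC ATA GAA GCC TTT CCG TGG TAT AAC — no ATG→stop ORF.
Frame 2 has an ORF of 27 nucleotides (positions 5–31) ≥ 27, so yes.

yes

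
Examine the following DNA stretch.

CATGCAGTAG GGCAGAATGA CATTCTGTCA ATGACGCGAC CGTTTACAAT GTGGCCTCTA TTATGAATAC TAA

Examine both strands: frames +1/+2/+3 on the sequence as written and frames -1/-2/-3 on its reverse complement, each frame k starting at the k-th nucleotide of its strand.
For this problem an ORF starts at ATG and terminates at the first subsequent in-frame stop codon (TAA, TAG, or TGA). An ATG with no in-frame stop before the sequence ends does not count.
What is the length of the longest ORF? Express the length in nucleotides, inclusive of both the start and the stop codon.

Reverse complement (5'→3'): TTAGTATTCATAATAGAGGCCACATTGTAAACGGTCGCGTCATTGACAGAATGTCATTCTGCCCTACTGCATG
Frame +1: CAT GCA GTA GGG CAG AAT GAC ATT CTG TCA ATG ACG CGA CCG TTT ACA ATG TGG CCT CTA TTA TGA ATA CTA — ATG at 31, stop TGA at 64 → 36 nt; ATG at 49, stop TGA at 64 → 18 nt.
Frame +2: ATG CAG TAG GGC AGA ATG ACA TTC TGT CAA TGA CGC GAC CGT TTA CAA TGT GGC CTC TAT TAT GAA TAC TAA — ATG at 2, stop TAG at 8 → 9 nt; ATG at 17, stop TGA at 32 → 18 nt.
Frame +3: TGC AGT AGG GCA GAA TGA CAT TCT GTC AAT GAC GCG ACC GTT TAC AAT GTG GCC TCT ATT ATG AAT ACT — no ATG→stop ORF.
Frame -1: TTA GTA TTC ATA ATA GAG GCC ACA TTG TAA ACG GTC GCG TCA TTG ACA GAA TGT CAT TCT GCC CTA CTG CAT — no ATG→stop ORF.
Frame -2: TAG TAT TCA TAA TAG AGG CCA CAT TGT AAA CGG TCG CGT CAT TGA CAG AAT GTC ATT CTG CCC TAC TGC ATG — no ATG→stop ORF.
Frame -3: AGT ATT CAT AAT AGA GGC CAC ATT GTA AAC GGT CGC GTC ATT GAC AGA ATG TCA TTC TGC CCT ACT GCA — no ATG→stop ORF.
Longest: frame +1, positions 31–66, 36 nt = 12 codons = 11 aa. → 36 nucleotides.

36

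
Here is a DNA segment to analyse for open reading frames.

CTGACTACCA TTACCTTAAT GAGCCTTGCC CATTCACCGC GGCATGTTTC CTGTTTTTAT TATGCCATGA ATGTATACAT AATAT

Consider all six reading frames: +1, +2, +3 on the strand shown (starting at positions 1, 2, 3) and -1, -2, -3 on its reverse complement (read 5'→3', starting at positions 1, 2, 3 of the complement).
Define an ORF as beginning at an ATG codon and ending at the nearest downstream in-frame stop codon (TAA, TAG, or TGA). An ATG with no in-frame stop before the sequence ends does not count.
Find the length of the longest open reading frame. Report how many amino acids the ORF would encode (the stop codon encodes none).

Reverse complement (5'→3'): ATATTATGTATACATTCATGGCATAATAAAAACAGGAAACATGCCGCGGTGAATGGGCAAGGCTCATTAAGGTAATGGTAGTCAG
Frame +1: CTG ACT ACC ATT ACC TTA ATG AGC CTT GCC CAT TCA CCG CGG CAT GTT TCC TGT TTT TAT TAT GCC ATG AAT GTA TAC ATA ATA — no ATG→stop ORF.
Frame +2: TGA CTA CCA TTA CCT TAA TGA GCC TTG CCC ATT CAC CGC GGC ATG TTT CCT GTT TTT ATT ATG CCA TGA ATG TAT ACA TAA TAT — ATG at 44, stop TGA at 68 → 27 nt; ATG at 62, stop TGA at 68 → 9 nt; ATG at 71, stop TAA at 80 → 12 nt.
Frame +3: GAC TAC CAT TAC CTT AAT GAG CCT TGC CCA TTC ACC GCG GCA TGT TTC CTG TTT TTA TTA TGC CAT GAA TGT ATA CAT AAT — no ATG→stop ORF.
Frame -1: ATA TTA TGT ATA CAT TCA TGG CAT AAT AAA AAC AGG AAA CAT GCC GCG GTG AAT GGG CAA GGC TCA TTA AGG TAA TGG TAG TCA — no ATG→stop ORF.
Frame -2: TAT TAT GTA TAC ATT CAT GGC ATA ATA AAA ACA GGA AAC ATG CCG CGG TGA ATG GGC AAG GCT CAT TAA GGT AAT GGT AGT CAG — ATG at 41, stop TGA at 50 → 12 nt; ATG at 53, stop TAA at 68 → 18 nt.
Frame -3: ATT ATG TAT ACA TTC ATG GCA TAA TAA AAA CAG GAA ACA TGC CGC GGT GAA TGG GCA AGG CTC ATT AAG GTA ATG GTA GTC — ATG at 6, stop TAA at 24 → 21 nt; ATG at 18, stop TAA at 24 → 9 nt.
Longest: frame +2, positions 44–70, 27 nt = 9 codons = 8 aa. → 8 amino acids.

8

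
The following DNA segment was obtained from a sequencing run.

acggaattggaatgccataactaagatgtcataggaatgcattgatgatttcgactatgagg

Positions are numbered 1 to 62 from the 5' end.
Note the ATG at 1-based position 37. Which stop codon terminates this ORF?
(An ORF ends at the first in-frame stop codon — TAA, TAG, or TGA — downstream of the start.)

TGA

Codons from position 37: ATG (37–39), CAT (40–42), TGA (43–45).
The first in-frame stop codon is TGA.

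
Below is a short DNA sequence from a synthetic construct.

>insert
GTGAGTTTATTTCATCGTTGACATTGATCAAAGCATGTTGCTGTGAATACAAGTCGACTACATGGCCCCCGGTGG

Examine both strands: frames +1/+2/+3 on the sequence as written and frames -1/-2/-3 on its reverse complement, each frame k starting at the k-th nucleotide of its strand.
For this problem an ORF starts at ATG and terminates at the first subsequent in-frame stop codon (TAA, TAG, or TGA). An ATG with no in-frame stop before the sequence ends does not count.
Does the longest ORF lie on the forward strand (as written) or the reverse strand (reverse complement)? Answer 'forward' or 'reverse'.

Reverse complement (5'→3'): CCACCGGGGGCCATGTAGTCGACTTGTATTCACAGCAACATGCTTTGATCAATGTCAACGATGAAATAAACTCAC
Frame +1: GTG AGT TTA TTT CAT CGT TGA CAT TGA TCA AAG CAT GTT GCT GTG AAT ACA AGT CGA CTA CAT GGC CCC CGG TGG — no ATG→stop ORF.
Frame +2: TGA GTT TAT TTC ATC GTT GAC ATT GAT CAA AGC ATG TTG CTG TGA ATA CAA GTC GAC TAC ATG GCC CCC GGT — ATG at 35, stop TGA at 44 → 12 nt.
Frame +3: GAG TTT ATT TCA TCG TTG ACA TTG ATC AAA GCA TGT TGC TGT GAA TAC AAG TCG ACT ACA TGG CCC CCG GTG — no ATG→stop ORF.
Frame -1: CCA CCG GGG GCC ATG TAG TCG ACT TGT ATT CAC AGC AAC ATG CTT TGA TCA ATG TCA ACG ATG AAA TAA ACT CAC — ATG at 13, stop TAG at 16 → 6 nt; ATG at 40, stop TGA at 46 → 9 nt; ATG at 52, stop TAA at 67 → 18 nt; ATG at 61, stop TAA at 67 → 9 nt.
Frame -2: CAC CGG GGG CCA TGT AGT CGA CTT GTA TTC ACA GCA ACA TGC TTT GAT CAA TGT CAA CGA TGA AAT AAA CTC — no ATG→stop ORF.
Frame -3: ACC GGG GGC CAT GTA GTC GAC TTG TAT TCA CAG CAA CAT GCT TTG ATC AAT GTC AAC GAT GAA ATA AAC TCA — no ATG→stop ORF.
Forward-strand max 12 nt; reverse-strand max 18 nt. The reverse strand has the longer ORF.

reverse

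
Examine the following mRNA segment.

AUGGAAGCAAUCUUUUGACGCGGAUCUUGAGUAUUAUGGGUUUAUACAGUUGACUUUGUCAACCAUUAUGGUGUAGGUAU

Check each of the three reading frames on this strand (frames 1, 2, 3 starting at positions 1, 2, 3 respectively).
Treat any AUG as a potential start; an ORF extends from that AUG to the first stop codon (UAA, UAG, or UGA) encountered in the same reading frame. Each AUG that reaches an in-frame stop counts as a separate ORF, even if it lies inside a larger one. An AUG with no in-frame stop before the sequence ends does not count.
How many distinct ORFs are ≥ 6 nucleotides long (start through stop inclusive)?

Frame 1: AUG GAA GCA AUC UUU UGA CGC GGA UCU UGA GUA UUA UGG GUU UAU ACA GUU GAC UUU GUC AAC CAU UAU GGU GUA GGU — AUG at 1, stop UGA at 16 → 18 nt.
Frame 2: UGG AAG CAA UCU UUU GAC GCG GAU CUU GAG UAU UAU GGG UUU AUA CAG UUG ACU UUG UCA ACC AUU AUG GUG UAG GUA — AUG at 68, stop UAG at 74 → 9 nt.
Frame 3: GGA AGC AAU CUU UUG ACG CGG AUC UUG AGU AUU AUG GGU UUA UAC AGU UGA CUU UGU CAA CCA UUA UGG UGU AGG UAU — AUG at 36, stop UGA at 51 → 18 nt.
ORFs ≥ 6 nucleotides: frame 1 1–18 (18 nucleotides), frame 2 68–76 (9 nucleotides), frame 3 36–53 (18 nucleotides). Count = 3.

3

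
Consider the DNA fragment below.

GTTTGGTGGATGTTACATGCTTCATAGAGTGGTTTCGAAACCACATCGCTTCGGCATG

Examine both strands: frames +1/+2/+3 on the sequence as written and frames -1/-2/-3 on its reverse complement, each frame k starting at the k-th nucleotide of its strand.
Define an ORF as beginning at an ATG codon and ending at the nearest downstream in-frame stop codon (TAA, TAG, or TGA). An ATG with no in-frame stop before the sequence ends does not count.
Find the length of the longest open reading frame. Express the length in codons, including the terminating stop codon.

Reverse complement (5'→3'): CATGCCGAAGCGATGTGGTTTCGAAACCACTCTATGAAGCATGTAACATCCACCAAAC
Frame +1: GTT TGG TGG ATG TTA CAT GCT TCA TAG AGT GGT TTC GAA ACC ACA TCG CTT CGG CAT — ATG at 10, stop TAG at 25 → 18 nt.
Frame +2: TTT GGT GGA TGT TAC ATG CTT CAT AGA GTG GTT TCG AAA CCA CAT CGC TTC GGC ATG — no ATG→stop ORF.
Frame +3: TTG GTG GAT GTT ACA TGC TTC ATA GAG TGG TTT CGA AAC CAC ATC GCT TCG GCA — no ATG→stop ORF.
Frame -1: CAT GCC GAA GCG ATG TGG TTT CGA AAC CAC TCT ATG AAG CAT GTA ACA TCC ACC AAA — no ATG→stop ORF.
Frame -2: ATG CCG AAG CGA TGT GGT TTC GAA ACC ACT CTA TGA AGC ATG TAA CAT CCA CCA AAC — ATG at 2, stop TGA at 35 → 36 nt; ATG at 41, stop TAA at 44 → 6 nt.
Frame -3: TGC CGA AGC GAT GTG GTT TCG AAA CCA CTC TAT GAA GCA TGT AAC ATC CAC CAA — no ATG→stop ORF.
Longest: frame -2, positions 2–37, 36 nt = 12 codons = 11 aa. → 12 codons.

12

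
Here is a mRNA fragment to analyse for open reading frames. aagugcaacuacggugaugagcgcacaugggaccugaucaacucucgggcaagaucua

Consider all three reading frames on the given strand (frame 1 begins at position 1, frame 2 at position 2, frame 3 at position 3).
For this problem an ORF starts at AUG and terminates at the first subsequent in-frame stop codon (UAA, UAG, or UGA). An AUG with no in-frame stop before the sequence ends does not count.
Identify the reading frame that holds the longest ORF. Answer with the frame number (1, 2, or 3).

Frame 1: AAG UGC AAC UAC GGU GAU GAG CGC ACA UGG GAC CUG AUC AAC UCU CGG GCA AGA UCU — no AUG→stop ORF.
Frame 2: AGU GCA ACU ACG GUG AUG AGC GCA CAU GGG ACC UGA UCA ACU CUC GGG CAA GAU CUA — AUG at 17, stop UGA at 35 → 21 nt.
Frame 3: GUG CAA CUA CGG UGA UGA GCG CAC AUG GGA CCU GAU CAA CUC UCG GGC AAG AUC — no AUG→stop ORF.
Longest ORF is 21 nt in frame 2 (positions 17–37).

2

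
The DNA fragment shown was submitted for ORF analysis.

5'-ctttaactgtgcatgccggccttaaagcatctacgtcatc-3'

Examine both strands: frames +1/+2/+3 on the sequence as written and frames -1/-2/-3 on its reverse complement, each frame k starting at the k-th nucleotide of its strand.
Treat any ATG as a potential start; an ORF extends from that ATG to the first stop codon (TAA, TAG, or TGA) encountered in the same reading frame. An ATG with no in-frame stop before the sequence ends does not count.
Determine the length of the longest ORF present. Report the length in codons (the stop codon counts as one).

Reverse complement (5'→3'): GATGACGTAGATGCTTTAAGGCCGGCATGCACAGTTAAAG
Frame +1: CTT TAA CTG TGC ATG CCG GCC TTA AAG CAT CTA CGT CAT — no ATG→stop ORF.
Frame +2: TTT AAC TGT GCA TGC CGG CCT TAA AGC ATC TAC GTC ATC — no ATG→stop ORF.
Frame +3: TTA ACT GTG CAT GCC GGC CTT AAA GCA TCT ACG TCA — no ATG→stop ORF.
Frame -1: GAT GAC GTA GAT GCT TTA AGG CCG GCA TGC ACA GTT AAA — no ATG→stop ORF.
Frame -2: ATG ACG TAG ATG CTT TAA GGC CGG CAT GCA CAG TTA AAG — ATG at 2, stop TAG at 8 → 9 nt; ATG at 11, stop TAA at 17 → 9 nt.
Frame -3: TGA CGT AGA TGC TTT AAG GCC GGC ATG CAC AGT TAA — ATG at 27, stop TAA at 36 → 12 nt.
Longest: frame -3, positions 27–38, 12 nt = 4 codons = 3 aa. → 4 codons.

4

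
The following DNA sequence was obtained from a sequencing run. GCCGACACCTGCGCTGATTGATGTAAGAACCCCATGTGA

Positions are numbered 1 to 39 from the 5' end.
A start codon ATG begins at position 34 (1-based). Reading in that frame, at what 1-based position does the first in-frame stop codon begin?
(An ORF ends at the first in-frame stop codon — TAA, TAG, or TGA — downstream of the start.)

Codons from position 34: ATG (34–36), TGA (37–39).
TGA is a stop codon; it begins at position 37.

37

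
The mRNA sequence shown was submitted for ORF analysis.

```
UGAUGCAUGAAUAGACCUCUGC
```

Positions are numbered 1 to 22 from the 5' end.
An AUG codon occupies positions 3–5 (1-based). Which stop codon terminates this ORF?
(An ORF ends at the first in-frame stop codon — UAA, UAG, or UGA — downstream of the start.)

Codons from position 3: AUG (3–5), CAU (6–8), GAA (9–11), UAG (12–14).
The first in-frame stop codon is UAG.

UAG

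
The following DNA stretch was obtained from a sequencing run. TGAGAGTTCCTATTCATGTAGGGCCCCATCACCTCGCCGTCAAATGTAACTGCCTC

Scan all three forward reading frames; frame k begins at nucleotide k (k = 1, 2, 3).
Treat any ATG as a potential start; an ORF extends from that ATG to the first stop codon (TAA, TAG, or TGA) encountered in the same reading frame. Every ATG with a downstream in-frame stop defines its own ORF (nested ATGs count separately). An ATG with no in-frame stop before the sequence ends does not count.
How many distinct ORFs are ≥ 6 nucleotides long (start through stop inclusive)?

2

Frame 1: TGA GAG TTC CTA TTC ATG TAG GGC CCC ATC ACC TCG CCG TCA AAT GTA ACT GCC — ATG at 16, stop TAG at 19 → 6 nt.
Frame 2: GAG AGT TCC TAT TCA TGT AGG GCC CCA TCA CCT CGC CGT CAA ATG TAA CTG CCT — ATG at 44, stop TAA at 47 → 6 nt.
Frame 3: AGA GTT CCT ATT CAT GTA GGG CCC CAT CAC CTC GCC GTC AAA TGT AAC TGC CTC — no ATG→stop ORF.
ORFs ≥ 6 nucleotides: frame 1 16–21 (6 nucleotides), frame 2 44–49 (6 nucleotides). Count = 2.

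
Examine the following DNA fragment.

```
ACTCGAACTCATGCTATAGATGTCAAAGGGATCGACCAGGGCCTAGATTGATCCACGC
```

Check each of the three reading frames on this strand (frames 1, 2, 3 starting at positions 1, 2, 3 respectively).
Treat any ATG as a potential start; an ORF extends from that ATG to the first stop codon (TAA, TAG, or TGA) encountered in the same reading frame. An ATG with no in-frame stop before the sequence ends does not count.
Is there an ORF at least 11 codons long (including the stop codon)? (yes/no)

no

Frame 1: ACT CGA ACT CAT GCT ATA GAT GTC AAA GGG ATC GAC CAG GGC CTA GAT TGA TCC ACG — no ATG→stop ORF.
Frame 2: CTC GAA CTC ATG CTA TAG ATG TCA AAG GGA TCG ACC AGG GCC TAG ATT GAT CCA CGC — ATG at 11, stop TAG at 17 → 9 nt; ATG at 20, stop TAG at 44 → 27 nt.
Frame 3: TCG AAC TCA TGC TAT AGA TGT CAA AGG GAT CGA CCA GGG CCT AGA TTG ATC CAC — no ATG→stop ORF.
Largest ORF found is 9 codons < 11, so no.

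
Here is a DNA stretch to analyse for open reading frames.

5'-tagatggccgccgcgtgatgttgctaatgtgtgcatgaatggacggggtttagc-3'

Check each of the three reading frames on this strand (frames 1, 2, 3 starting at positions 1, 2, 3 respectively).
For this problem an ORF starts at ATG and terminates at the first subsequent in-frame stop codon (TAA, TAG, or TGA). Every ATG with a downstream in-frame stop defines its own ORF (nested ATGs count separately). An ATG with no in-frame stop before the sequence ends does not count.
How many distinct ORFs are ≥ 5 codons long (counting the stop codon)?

Frame 1: TAG ATG GCC GCC GCG TGA TGT TGC TAA TGT GTG CAT GAA TGG ACG GGG TTT AGC — ATG at 4, stop TGA at 16 → 15 nt.
Frame 2: AGA TGG CCG CCG CGT GAT GTT GCT AAT GTG TGC ATG AAT GGA CGG GGT TTA — no ATG→stop ORF.
Frame 3: GAT GGC CGC CGC GTG ATG TTG CTA ATG TGT GCA TGA ATG GAC GGG GTT TAG — ATG at 18, stop TGA at 36 → 21 nt; ATG at 27, stop TGA at 36 → 12 nt; ATG at 39, stop TAG at 51 → 15 nt.
ORFs ≥ 5 codons: frame 1 4–18 (5 codons), frame 3 18–38 (7 codons), frame 3 39–53 (5 codons). Count = 3.

3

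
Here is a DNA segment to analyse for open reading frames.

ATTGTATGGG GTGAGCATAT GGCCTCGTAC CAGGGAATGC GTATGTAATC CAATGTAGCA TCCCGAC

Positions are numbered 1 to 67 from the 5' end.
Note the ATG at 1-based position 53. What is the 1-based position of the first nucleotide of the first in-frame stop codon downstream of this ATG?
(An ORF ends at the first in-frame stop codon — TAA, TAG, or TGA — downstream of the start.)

56

Codons from position 53: ATG (53–55), TAG (56–58).
TAG is a stop codon; it begins at position 56.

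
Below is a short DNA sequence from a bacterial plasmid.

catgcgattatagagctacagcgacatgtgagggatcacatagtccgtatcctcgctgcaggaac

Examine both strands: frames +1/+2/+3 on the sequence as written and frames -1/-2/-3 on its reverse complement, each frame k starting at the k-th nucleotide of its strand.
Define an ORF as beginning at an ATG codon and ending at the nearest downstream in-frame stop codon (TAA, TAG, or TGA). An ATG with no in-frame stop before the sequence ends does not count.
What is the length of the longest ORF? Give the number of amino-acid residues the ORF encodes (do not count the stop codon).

3

Reverse complement (5'→3'): GTTCCTGCAGCGAGGATACGGACTATGTGATCCCTCACATGTCGCTGTAGCTCTATAATCGCATG
Frame +1: CAT GCG ATT ATA GAG CTA CAG CGA CAT GTG AGG GAT CAC ATA GTC CGT ATC CTC GCT GCA GGA — no ATG→stop ORF.
Frame +2: ATG CGA TTA TAG AGC TAC AGC GAC ATG TGA GGG ATC ACA TAG TCC GTA TCC TCG CTG CAG GAA — ATG at 2, stop TAG at 11 → 12 nt; ATG at 26, stop TGA at 29 → 6 nt.
Frame +3: TGC GAT TAT AGA GCT ACA GCG ACA TGT GAG GGA TCA CAT AGT CCG TAT CCT CGC TGC AGG AAC — no ATG→stop ORF.
Frame -1: GTT CCT GCA GCG AGG ATA CGG ACT ATG TGA TCC CTC ACA TGT CGC TGT AGC TCT ATA ATC GCA — ATG at 25, stop TGA at 28 → 6 nt.
Frame -2: TTC CTG CAG CGA GGA TAC GGA CTA TGT GAT CCC TCA CAT GTC GCT GTA GCT CTA TAA TCG CAT — no ATG→stop ORF.
Frame -3: TCC TGC AGC GAG GAT ACG GAC TAT GTG ATC CCT CAC ATG TCG CTG TAG CTC TAT AAT CGC ATG — ATG at 39, stop TAG at 48 → 12 nt.
Longest: frame +2, positions 2–13, 12 nt = 4 codons = 3 aa. → 3 amino acids.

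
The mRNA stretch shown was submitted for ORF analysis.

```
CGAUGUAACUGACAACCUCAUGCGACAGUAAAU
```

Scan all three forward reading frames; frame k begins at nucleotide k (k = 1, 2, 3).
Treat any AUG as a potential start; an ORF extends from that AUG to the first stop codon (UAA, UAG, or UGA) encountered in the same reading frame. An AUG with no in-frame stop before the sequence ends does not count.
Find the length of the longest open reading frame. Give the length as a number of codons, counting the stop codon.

4

Frame 1: CGA UGU AAC UGA CAA CCU CAU GCG ACA GUA AAU — no AUG→stop ORF.
Frame 2: GAU GUA ACU GAC AAC CUC AUG CGA CAG UAA — AUG at 20, stop UAA at 29 → 12 nt.
Frame 3: AUG UAA CUG ACA ACC UCA UGC GAC AGU AAA — AUG at 3, stop UAA at 6 → 6 nt.
Longest: frame 2, positions 20–31, 12 nt = 4 codons = 3 aa. → 4 codons.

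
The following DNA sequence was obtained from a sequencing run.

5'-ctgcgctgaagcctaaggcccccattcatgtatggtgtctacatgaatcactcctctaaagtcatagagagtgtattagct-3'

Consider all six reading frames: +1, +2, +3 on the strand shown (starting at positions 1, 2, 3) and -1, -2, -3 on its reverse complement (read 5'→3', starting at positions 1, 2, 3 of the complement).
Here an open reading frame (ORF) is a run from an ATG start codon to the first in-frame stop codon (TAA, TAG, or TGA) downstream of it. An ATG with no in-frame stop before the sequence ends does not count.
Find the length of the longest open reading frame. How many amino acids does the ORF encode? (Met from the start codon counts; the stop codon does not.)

5

Reverse complement (5'→3'): AGCTAATACACTCTCTATGACTTTAGAGGAGTGATTCATGTAGACACCATACATGAATGGGGGCCTTAGGCTTCAGCGCAG
Frame +1: CTG CGC TGA AGC CTA AGG CCC CCA TTC ATG TAT GGT GTC TAC ATG AAT CAC TCC TCT AAA GTC ATA GAG AGT GTA TTA GCT — no ATG→stop ORF.
Frame +2: TGC GCT GAA GCC TAA GGC CCC CAT TCA TGT ATG GTG TCT ACA TGA ATC ACT CCT CTA AAG TCA TAG AGA GTG TAT TAG — ATG at 32, stop TGA at 44 → 15 nt.
Frame +3: GCG CTG AAG CCT AAG GCC CCC ATT CAT GTA TGG TGT CTA CAT GAA TCA CTC CTC TAA AGT CAT AGA GAG TGT ATT AGC — no ATG→stop ORF.
Frame -1: AGC TAA TAC ACT CTC TAT GAC TTT AGA GGA GTG ATT CAT GTA GAC ACC ATA CAT GAA TGG GGG CCT TAG GCT TCA GCG CAG — no ATG→stop ORF.
Frame -2: GCT AAT ACA CTC TCT ATG ACT TTA GAG GAG TGA TTC ATG TAG ACA CCA TAC ATG AAT GGG GGC CTT AGG CTT CAG CGC — ATG at 17, stop TGA at 32 → 18 nt; ATG at 38, stop TAG at 41 → 6 nt.
Frame -3: CTA ATA CAC TCT CTA TGA CTT TAG AGG AGT GAT TCA TGT AGA CAC CAT ACA TGA ATG GGG GCC TTA GGC TTC AGC GCA — no ATG→stop ORF.
Longest: frame -2, positions 17–34, 18 nt = 6 codons = 5 aa. → 5 amino acids.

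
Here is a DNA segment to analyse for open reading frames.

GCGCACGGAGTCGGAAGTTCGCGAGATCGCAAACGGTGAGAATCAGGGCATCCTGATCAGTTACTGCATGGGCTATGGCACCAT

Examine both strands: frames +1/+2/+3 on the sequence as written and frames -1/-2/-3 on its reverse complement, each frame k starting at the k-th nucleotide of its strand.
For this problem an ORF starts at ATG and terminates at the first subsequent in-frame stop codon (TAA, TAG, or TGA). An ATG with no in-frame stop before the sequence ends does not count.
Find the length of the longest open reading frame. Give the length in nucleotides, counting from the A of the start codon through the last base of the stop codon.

12

Reverse complement (5'→3'): ATGGTGCCATAGCCCATGCAGTAACTGATCAGGATGCCCTGATTCTCACCGTTTGCGATCTCGCGAACTTCCGACTCCGTGCGC
Frame +1: GCG CAC GGA GTC GGA AGT TCG CGA GAT CGC AAA CGG TGA GAA TCA GGG CAT CCT GAT CAG TTA CTG CAT GGG CTA TGG CAC CAT — no ATG→stop ORF.
Frame +2: CGC ACG GAG TCG GAA GTT CGC GAG ATC GCA AAC GGT GAG AAT CAG GGC ATC CTG ATC AGT TAC TGC ATG GGC TAT GGC ACC — no ATG→stop ORF.
Frame +3: GCA CGG AGT CGG AAG TTC GCG AGA TCG CAA ACG GTG AGA ATC AGG GCA TCC TGA TCA GTT ACT GCA TGG GCT ATG GCA CCA — no ATG→stop ORF.
Frame -1: ATG GTG CCA TAG CCC ATG CAG TAA CTG ATC AGG ATG CCC TGA TTC TCA CCG TTT GCG ATC TCG CGA ACT TCC GAC TCC GTG CGC — ATG at 1, stop TAG at 10 → 12 nt; ATG at 16, stop TAA at 22 → 9 nt; ATG at 34, stop TGA at 40 → 9 nt.
Frame -2: TGG TGC CAT AGC CCA TGC AGT AAC TGA TCA GGA TGC CCT GAT TCT CAC CGT TTG CGA TCT CGC GAA CTT CCG ACT CCG TGC — no ATG→stop ORF.
Frame -3: GGT GCC ATA GCC CAT GCA GTA ACT GAT CAG GAT GCC CTG ATT CTC ACC GTT TGC GAT CTC GCG AAC TTC CGA CTC CGT GCG — no ATG→stop ORF.
Longest: frame -1, positions 1–12, 12 nt = 4 codons = 3 aa. → 12 nucleotides.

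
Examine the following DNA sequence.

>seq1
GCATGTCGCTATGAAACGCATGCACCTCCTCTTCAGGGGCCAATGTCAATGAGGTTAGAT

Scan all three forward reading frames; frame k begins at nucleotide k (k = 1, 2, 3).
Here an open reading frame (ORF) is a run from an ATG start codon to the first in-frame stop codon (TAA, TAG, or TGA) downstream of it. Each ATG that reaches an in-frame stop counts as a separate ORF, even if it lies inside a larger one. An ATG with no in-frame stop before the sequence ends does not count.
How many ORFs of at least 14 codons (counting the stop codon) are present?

1

Frame 1: GCA TGT CGC TAT GAA ACG CAT GCA CCT CCT CTT CAG GGG CCA ATG TCA ATG AGG TTA GAT — no ATG→stop ORF.
Frame 2: CAT GTC GCT ATG AAA CGC ATG CAC CTC CTC TTC AGG GGC CAA TGT CAA TGA GGT TAG — ATG at 11, stop TGA at 50 → 42 nt; ATG at 20, stop TGA at 50 → 33 nt.
Frame 3: ATG TCG CTA TGA AAC GCA TGC ACC TCC TCT TCA GGG GCC AAT GTC AAT GAG GTT AGA — ATG at 3, stop TGA at 12 → 12 nt.
ORFs ≥ 14 codons: frame 2 11–52 (14 codons). Count = 1.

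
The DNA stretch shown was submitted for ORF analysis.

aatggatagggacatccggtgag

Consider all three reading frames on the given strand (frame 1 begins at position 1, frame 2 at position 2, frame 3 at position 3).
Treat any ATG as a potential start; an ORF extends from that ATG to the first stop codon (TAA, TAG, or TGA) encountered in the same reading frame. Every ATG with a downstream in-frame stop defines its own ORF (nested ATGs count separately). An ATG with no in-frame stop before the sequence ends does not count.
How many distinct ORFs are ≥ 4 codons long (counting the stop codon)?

1

Frame 1: AAT GGA TAG GGA CAT CCG GTG — no ATG→stop ORF.
Frame 2: ATG GAT AGG GAC ATC CGG TGA — ATG at 2, stop TGA at 20 → 21 nt.
Frame 3: TGG ATA GGG ACA TCC GGT GAG — no ATG→stop ORF.
ORFs ≥ 4 codons: frame 2 2–22 (7 codons). Count = 1.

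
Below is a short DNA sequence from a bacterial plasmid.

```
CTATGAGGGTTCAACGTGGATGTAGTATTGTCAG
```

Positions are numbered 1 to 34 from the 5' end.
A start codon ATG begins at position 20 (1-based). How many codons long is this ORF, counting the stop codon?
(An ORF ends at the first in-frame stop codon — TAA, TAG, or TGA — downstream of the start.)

2

Codons from position 20: ATG (20–22), TAG (23–25).
TAG is the first in-frame stop; that's 2 codons including the stop.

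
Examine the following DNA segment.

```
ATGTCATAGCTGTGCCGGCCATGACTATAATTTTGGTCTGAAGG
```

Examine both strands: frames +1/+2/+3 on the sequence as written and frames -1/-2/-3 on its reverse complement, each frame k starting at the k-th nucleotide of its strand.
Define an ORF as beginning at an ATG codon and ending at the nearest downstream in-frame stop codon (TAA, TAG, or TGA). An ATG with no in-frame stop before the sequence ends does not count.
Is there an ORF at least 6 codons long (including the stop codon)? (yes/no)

Reverse complement (5'→3'): CCTTCAGACCAAAATTATAGTCATGGCCGGCACAGCTATGACAT
Frame +1: ATG TCA TAG CTG TGC CGG CCA TGA CTA TAA TTT TGG TCT GAA — ATG at 1, stop TAG at 7 → 9 nt.
Frame +2: TGT CAT AGC TGT GCC GGC CAT GAC TAT AAT TTT GGT CTG AAG — no ATG→stop ORF.
Frame +3: GTC ATA GCT GTG CCG GCC ATG ACT ATA ATT TTG GTC TGA AGG — ATG at 21, stop TGA at 39 → 21 nt.
Frame -1: CCT TCA GAC CAA AAT TAT AGT CAT GGC CGG CAC AGC TAT GAC — no ATG→stop ORF.
Frame -2: CTT CAG ACC AAA ATT ATA GTC ATG GCC GGC ACA GCT ATG ACA — no ATG→stop ORF.
Frame -3: TTC AGA CCA AAA TTA TAG TCA TGG CCG GCA CAG CTA TGA CAT — no ATG→stop ORF.
Frame +3 has an ORF of 7 codons (positions 21–41) ≥ 6, so yes.

yes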